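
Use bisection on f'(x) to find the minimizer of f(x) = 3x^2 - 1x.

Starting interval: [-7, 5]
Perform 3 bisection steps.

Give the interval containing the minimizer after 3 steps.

Finding critical point of f(x) = 3x^2 - 1x using bisection on f'(x) = 6x + -1.
f'(x) = 0 when x = 1/6.
Starting interval: [-7, 5]
Step 1: mid = -1, f'(mid) = -7, new interval = [-1, 5]
Step 2: mid = 2, f'(mid) = 11, new interval = [-1, 2]
Step 3: mid = 1/2, f'(mid) = 2, new interval = [-1, 1/2]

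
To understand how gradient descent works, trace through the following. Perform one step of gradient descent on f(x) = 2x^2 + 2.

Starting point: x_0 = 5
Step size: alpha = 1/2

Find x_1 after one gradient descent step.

f(x) = 2x^2 + 2
f'(x) = 4x + 0
f'(5) = 4*5 + (0) = 20
x_1 = x_0 - alpha * f'(x_0) = 5 - 1/2 * 20 = -5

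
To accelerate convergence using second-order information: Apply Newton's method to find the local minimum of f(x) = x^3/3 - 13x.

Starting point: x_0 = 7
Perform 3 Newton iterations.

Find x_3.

f(x) = x^3/3 - 13x
f'(x) = x^2 - 13, f''(x) = 2x
Newton update: x_{n+1} = x_n - (x_n^2 - 13)/(2*x_n)
Step 1: x_0 = 7, f'=36, f''=14, x_1 = 31/7
Step 2: x_1 = 31/7, f'=324/49, f''=62/7, x_2 = 799/217
Step 3: x_2 = 799/217, f'=26244/47089, f''=1598/217, x_3 = 625279/173383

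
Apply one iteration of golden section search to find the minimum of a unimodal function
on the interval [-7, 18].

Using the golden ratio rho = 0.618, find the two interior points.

Golden section search on [-7, 18].
Golden ratio rho = 0.618 (approx).
Interior points:
  x_1 = -7 + (1-0.618)*25 = 2.5500
  x_2 = -7 + 0.618*25 = 8.4500
Compare f(x_1) and f(x_2) to determine which subinterval to keep.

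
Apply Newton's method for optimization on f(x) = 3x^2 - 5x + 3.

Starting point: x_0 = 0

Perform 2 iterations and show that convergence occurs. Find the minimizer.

f(x) = 3x^2 - 5x + 3, f'(x) = 6x + (-5), f''(x) = 6
Step 1: f'(0) = -5, x_1 = 0 - -5/6 = 5/6
Step 2: f'(5/6) = 0, x_2 = 5/6 (converged)
Newton's method converges in 1 step for quadratics.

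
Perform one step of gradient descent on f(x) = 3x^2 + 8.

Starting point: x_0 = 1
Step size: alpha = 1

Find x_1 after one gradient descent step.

f(x) = 3x^2 + 8
f'(x) = 6x + 0
f'(1) = 6*1 + (0) = 6
x_1 = x_0 - alpha * f'(x_0) = 1 - 1 * 6 = -5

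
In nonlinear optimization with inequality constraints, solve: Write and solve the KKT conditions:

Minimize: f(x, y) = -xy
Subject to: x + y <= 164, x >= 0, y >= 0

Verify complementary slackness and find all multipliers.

Problem: min -xy s.t. x + y <= 164 (multiplier lambda), x >= 0 (mu_x), y >= 0 (mu_y)
KKT stationarity: -y + lambda - mu_x = 0, -x + lambda - mu_y = 0, with lambda, mu_x, mu_y >= 0
Complementary slackness: lambda*(x + y - 164) = 0, mu_x*x = 0, mu_y*y = 0
If lambda = 0: y = -mu_x <= 0 and x = -mu_y <= 0 force x = y = 0 with f = 0; but x = y = 82 is feasible with f = -6724 < 0, so this is not the minimum. Hence lambda > 0 and x + y = 164.
Try x > 0, y > 0 (so mu_x = mu_y = 0): y = lambda, x = lambda => x = y = lambda
x + y = 164 => 2*lambda = 164 => lambda = 82
x* = y* = 82 > 0, consistent with mu_x = mu_y = 0.
(Any feasible point with x = 0 or y = 0 has f = 0 > -6724, so the minimum is not on those boundaries.)
min(-xy) = -6724 (i.e. max xy = 6724)
Multipliers: lambda = 82, mu_x = 0, mu_y = 0
Complementary slackness: lambda*(x + y - 164) = 82*(82 + 82 - 164) = 0, mu_x*x = 0*82 = 0, mu_y*y = 0*82 = 0. Satisfied.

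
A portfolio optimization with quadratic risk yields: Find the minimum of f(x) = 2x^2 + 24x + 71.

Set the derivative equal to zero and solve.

f(x) = 2x^2 + 24x + 71
f'(x) = 4x + (24) = 0
x = -24/4 = -6
f(-6) = -1
Since f''(x) = 4 > 0, this is a minimum.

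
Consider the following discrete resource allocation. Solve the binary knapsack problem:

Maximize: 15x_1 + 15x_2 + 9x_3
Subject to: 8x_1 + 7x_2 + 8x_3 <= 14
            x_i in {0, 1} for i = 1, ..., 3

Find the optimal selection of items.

Items: item 1 (v=15, w=8), item 2 (v=15, w=7), item 3 (v=9, w=8)
Capacity: 14
Checking all 8 subsets (w = total weight, v = total value):
  {}: w = 0, v = 0
  {1}: w = 8, v = 15
  {2}: w = 7, v = 15
  {3}: w = 8, v = 9
  {1, 2}: w = 15 > 14, infeasible
  {1, 3}: w = 16 > 14, infeasible
  {2, 3}: w = 15 > 14, infeasible
  {1, 2, 3}: w = 23 > 14, infeasible
Best feasible subset: items [1]
(The same value 15 is also attained by {2}.)
Total weight: 8 <= 14, total value: 15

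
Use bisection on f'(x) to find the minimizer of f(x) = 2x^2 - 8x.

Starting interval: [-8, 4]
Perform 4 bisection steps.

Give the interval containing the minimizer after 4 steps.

Finding critical point of f(x) = 2x^2 - 8x using bisection on f'(x) = 4x + -8.
f'(x) = 0 when x = 2.
Starting interval: [-8, 4]
Step 1: mid = -2, f'(mid) = -16, new interval = [-2, 4]
Step 2: mid = 1, f'(mid) = -4, new interval = [1, 4]
Step 3: mid = 5/2, f'(mid) = 2, new interval = [1, 5/2]
Step 4: mid = 7/4, f'(mid) = -1, new interval = [7/4, 5/2]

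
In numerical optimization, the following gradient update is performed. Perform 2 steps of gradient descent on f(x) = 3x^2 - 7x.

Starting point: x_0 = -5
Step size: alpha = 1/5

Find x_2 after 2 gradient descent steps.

f(x) = 3x^2 - 7x, f'(x) = 6x + (-7)
Step 1: f'(-5) = -37, x_1 = -5 - 1/5 * -37 = 12/5
Step 2: f'(12/5) = 37/5, x_2 = 12/5 - 1/5 * 37/5 = 23/25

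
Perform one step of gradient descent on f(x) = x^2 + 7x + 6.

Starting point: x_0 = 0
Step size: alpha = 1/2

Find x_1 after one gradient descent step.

f(x) = x^2 + 7x + 6
f'(x) = 2x + 7
f'(0) = 2*0 + (7) = 7
x_1 = x_0 - alpha * f'(x_0) = 0 - 1/2 * 7 = -7/2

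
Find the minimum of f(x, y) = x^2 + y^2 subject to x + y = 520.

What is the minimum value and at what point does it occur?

Substitute y = 520 - x into f(x,y) = x^2 + y^2:
g(x) = x^2 + (520 - x)^2 = 2x^2 - 1040x + 270400
g'(x) = 4x - 1040 = 0  =>  x = 260
y = 520 - 260 = 260
Minimum value = 260^2 + 260^2 = 135200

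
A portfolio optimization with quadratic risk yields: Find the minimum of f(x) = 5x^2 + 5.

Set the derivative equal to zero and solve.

f(x) = 5x^2 + 5
f'(x) = 10x + (0) = 0
x = 0/10 = 0
f(0) = 5
Since f''(x) = 10 > 0, this is a minimum.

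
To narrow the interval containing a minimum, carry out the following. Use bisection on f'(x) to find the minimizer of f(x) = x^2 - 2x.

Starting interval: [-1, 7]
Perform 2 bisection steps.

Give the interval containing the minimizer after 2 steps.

Finding critical point of f(x) = x^2 - 2x using bisection on f'(x) = 2x + -2.
f'(x) = 0 when x = 1.
Starting interval: [-1, 7]
Step 1: mid = 3, f'(mid) = 4, new interval = [-1, 3]
Step 2: mid = 1, f'(mid) = 0, new interval = [1, 1]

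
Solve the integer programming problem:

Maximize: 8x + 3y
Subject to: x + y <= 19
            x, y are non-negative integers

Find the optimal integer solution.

Objective: 8x + 3y, constraint: x + y <= 19
Coefficient of x is 8 >= coefficient of y is 3, so allocate the entire budget to x.
Optimal: x = 19, y = 0, value = 152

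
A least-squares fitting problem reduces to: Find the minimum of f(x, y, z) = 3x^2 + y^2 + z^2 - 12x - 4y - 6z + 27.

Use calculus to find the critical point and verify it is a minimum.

f(x,y,z) = 3x^2 + y^2 + z^2 - 12x - 4y - 6z + 27
df/dx = 6x + (-12) = 0 => x = 2
df/dy = 2y + (-4) = 0 => y = 2
df/dz = 2z + (-6) = 0 => z = 3
f(2,2,3) = 3*(2)^2 + 1*(2)^2 + 1*(3)^2 + -12*(2) + -4*(2) + -6*(3) + 27 = 2
Hessian is diagonal with entries 6, 2, 2 > 0, confirmed minimum.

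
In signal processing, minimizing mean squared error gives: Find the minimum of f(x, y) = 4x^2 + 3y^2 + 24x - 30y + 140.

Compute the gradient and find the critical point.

f(x,y) = 4x^2 + 3y^2 + 24x - 30y + 140
df/dx = 8x + (24) = 0  =>  x = -3
df/dy = 6y + (-30) = 0  =>  y = 5
f(-3, 5) = 4*(-3)^2 + 3*(5)^2 + 24*(-3) + -30*(5) + 140 = 29
Hessian is diagonal with entries 8, 6 > 0, so this is a minimum.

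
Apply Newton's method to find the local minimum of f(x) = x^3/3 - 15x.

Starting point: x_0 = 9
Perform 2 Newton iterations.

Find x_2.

f(x) = x^3/3 - 15x
f'(x) = x^2 - 15, f''(x) = 2x
Newton update: x_{n+1} = x_n - (x_n^2 - 15)/(2*x_n)
Step 1: x_0 = 9, f'=66, f''=18, x_1 = 16/3
Step 2: x_1 = 16/3, f'=121/9, f''=32/3, x_2 = 391/96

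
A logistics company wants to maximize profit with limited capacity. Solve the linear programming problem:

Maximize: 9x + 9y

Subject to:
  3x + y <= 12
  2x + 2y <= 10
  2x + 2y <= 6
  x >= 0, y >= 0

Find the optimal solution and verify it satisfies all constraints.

Feasible vertices: (0, 0), (0, 3), (3, 0)
Objective 9x + 9y at each vertex:
  (0, 0): 0
  (0, 3): 27
  (3, 0): 27
Maximum is 27 at (0, 3).
Verify constraints at (x, y) = (0, 3):
  3*0 + 1*3 = 3 <= 12
  2*0 + 2*3 = 6 <= 10
  2*0 + 2*3 = 6 <= 6 (active)
  x = 0 >= 0, y = 3 >= 0. All constraints satisfied.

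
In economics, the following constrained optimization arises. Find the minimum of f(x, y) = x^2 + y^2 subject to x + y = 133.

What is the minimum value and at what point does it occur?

Substitute y = 133 - x into f(x,y) = x^2 + y^2:
g(x) = x^2 + (133 - x)^2 = 2x^2 - 266x + 17689
g'(x) = 4x - 266 = 0  =>  x = 133/2
y = 133 - 133/2 = 133/2
Minimum value = (133/2)^2 + (133/2)^2 = 17689/2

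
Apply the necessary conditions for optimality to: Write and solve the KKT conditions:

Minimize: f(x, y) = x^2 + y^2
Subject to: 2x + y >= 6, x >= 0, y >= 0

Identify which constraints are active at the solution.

KKT conditions for min x^2 + y^2 s.t. 2x + 1y >= 6, x >= 0, y >= 0:
Stationarity: 2x = mu*2 + mu_x, 2y = mu*1 + mu_y, with mu, mu_x, mu_y >= 0
Complementary slackness: mu*(2x + y - 6) = 0, mu_x*x = 0, mu_y*y = 0
(0, 0) is infeasible (2*0 + 1*0 < 6), so if mu = 0 stationarity would force x = mu_x/2 >= 0, y = mu_y/2 >= 0 with mu_x*x = mu_y*y = 0, i.e. x = y = 0: contradiction. Hence mu > 0 and 2x + y = 6 is active.
Try x > 0, y > 0 (so mu_x = mu_y = 0): x = 2*mu/2, y = 1*mu/2
Substitute: 2*(2*mu/2) + 1*(1*mu/2) = 6
  mu*5/2 = 6 => mu = 12/5
x* = 12/5 > 0, y* = 6/5 > 0, consistent with mu_x = mu_y = 0.
f is convex and the constraints are linear, so this KKT point is the global minimum.
f* = 36/5
Active constraints: 2x + y >= 6 (holds with equality, mu = 12/5 > 0); x >= 0 and y >= 0 are inactive (mu_x = mu_y = 0).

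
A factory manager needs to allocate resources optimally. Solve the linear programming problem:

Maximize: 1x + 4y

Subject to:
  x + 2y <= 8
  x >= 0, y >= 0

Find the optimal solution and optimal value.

The feasible region has vertices at [(0, 0), (8, 0), (0, 4)].
Checking objective 1x + 4y at each vertex:
  (0, 0): 1*0 + 4*0 = 0
  (8, 0): 1*8 + 4*0 = 8
  (0, 4): 1*0 + 4*4 = 16
Maximum is 16 at (0, 4).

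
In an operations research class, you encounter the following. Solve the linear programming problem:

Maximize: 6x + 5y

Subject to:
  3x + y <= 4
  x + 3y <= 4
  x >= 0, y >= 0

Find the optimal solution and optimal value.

Feasible vertices: (0, 0), (0, 4/3), (1, 1), (4/3, 0)
Objective 6x + 5y at each:
  (0, 0): 0
  (0, 4/3): 20/3
  (1, 1): 11
  (4/3, 0): 8
Maximum is 11 at (1, 1).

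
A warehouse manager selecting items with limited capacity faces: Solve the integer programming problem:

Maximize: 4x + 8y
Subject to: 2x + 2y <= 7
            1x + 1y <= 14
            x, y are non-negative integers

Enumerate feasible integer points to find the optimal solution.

Constraint 1: 2x + 2y <= 7
Constraint 2: 1x + 1y <= 14
Feasible x range (need y >= 0): 0 <= x <= min(7/2, 14/1) => x in {0, ..., 3}.
Enumerate feasible integer points row by row (the coefficient of y is 8 > 0, so for each x the largest feasible y gives the best value):
  x = 0: y <= min((7 - 2*0)/2, (14 - 1*0)/1) => y in {0, ..., 3}; best 4*0 + 8*3 = 24
  x = 1: y <= min((7 - 2*1)/2, (14 - 1*1)/1) => y in {0, ..., 2}; best 4*1 + 8*2 = 20
  x = 2: y <= min((7 - 2*2)/2, (14 - 1*2)/1) => y in {0, ..., 1}; best 4*2 + 8*1 = 16
  x = 3: y <= min((7 - 2*3)/2, (14 - 1*3)/1) => y in {0}; best 4*3 + 8*0 = 12
The maximum 4x + 8y = 24 is achieved at x = 0, y = 3.
Check: 2*0 + 2*3 = 6 <= 7 and 1*0 + 1*3 = 3 <= 14.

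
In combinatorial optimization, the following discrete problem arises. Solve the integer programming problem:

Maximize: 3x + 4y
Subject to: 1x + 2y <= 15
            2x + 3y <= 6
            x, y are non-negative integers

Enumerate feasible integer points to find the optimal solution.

Constraint 1: 1x + 2y <= 15
Constraint 2: 2x + 3y <= 6
Feasible x range (need y >= 0): 0 <= x <= min(15/1, 6/2) => x in {0, ..., 3}.
Enumerate feasible integer points row by row (the coefficient of y is 4 > 0, so for each x the largest feasible y gives the best value):
  x = 0: y <= min((15 - 1*0)/2, (6 - 2*0)/3) => y in {0, ..., 2}; best 3*0 + 4*2 = 8
  x = 1: y <= min((15 - 1*1)/2, (6 - 2*1)/3) => y in {0, ..., 1}; best 3*1 + 4*1 = 7
  x = 2: y <= min((15 - 1*2)/2, (6 - 2*2)/3) => y in {0}; best 3*2 + 4*0 = 6
  x = 3: y <= min((15 - 1*3)/2, (6 - 2*3)/3) => y in {0}; best 3*3 + 4*0 = 9
The maximum 3x + 4y = 9 is achieved at x = 3, y = 0.
Check: 1*3 + 2*0 = 3 <= 15 and 2*3 + 3*0 = 6 <= 6.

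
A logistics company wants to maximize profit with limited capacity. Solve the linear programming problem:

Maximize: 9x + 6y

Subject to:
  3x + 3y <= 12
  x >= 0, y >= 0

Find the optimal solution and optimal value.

The feasible region has vertices at [(0, 0), (4, 0), (0, 4)].
Checking objective 9x + 6y at each vertex:
  (0, 0): 9*0 + 6*0 = 0
  (4, 0): 9*4 + 6*0 = 36
  (0, 4): 9*0 + 6*4 = 24
Maximum is 36 at (4, 0).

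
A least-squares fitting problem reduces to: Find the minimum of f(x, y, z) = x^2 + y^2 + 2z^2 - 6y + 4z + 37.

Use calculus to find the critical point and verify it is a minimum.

f(x,y,z) = x^2 + y^2 + 2z^2 - 6y + 4z + 37
df/dx = 2x + (0) = 0 => x = 0
df/dy = 2y + (-6) = 0 => y = 3
df/dz = 4z + (4) = 0 => z = -1
f(0,3,-1) = 1*(0)^2 + 1*(3)^2 + 2*(-1)^2 + -6*(3) + 4*(-1) + 37 = 26
Hessian is diagonal with entries 2, 2, 4 > 0, confirmed minimum.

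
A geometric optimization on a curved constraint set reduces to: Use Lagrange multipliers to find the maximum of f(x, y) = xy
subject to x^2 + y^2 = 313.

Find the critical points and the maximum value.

Lagrange conditions: y = 2*lambda*x and x = 2*lambda*y
If x = 0 then y = 0, violating the constraint, so x, y != 0.
Dividing: y/x = x/y => x^2 = y^2 => y = x or y = -x
Constraint: 2x^2 = 313 => x^2 = 313/2 => x = +/-sqrt(313/2)
Critical points: (sqrt(313/2), sqrt(313/2)), (-sqrt(313/2), -sqrt(313/2)), (sqrt(313/2), -sqrt(313/2)), (-sqrt(313/2), sqrt(313/2))
  y = x:  xy = x^2 = 313/2  at (sqrt(313/2), sqrt(313/2)) and (-sqrt(313/2), -sqrt(313/2))
  y = -x: xy = -x^2 = -313/2 at (sqrt(313/2), -sqrt(313/2)) and (-sqrt(313/2), sqrt(313/2))
Maximum xy = 313/2 at (sqrt(313/2), sqrt(313/2)) and (-sqrt(313/2), -sqrt(313/2))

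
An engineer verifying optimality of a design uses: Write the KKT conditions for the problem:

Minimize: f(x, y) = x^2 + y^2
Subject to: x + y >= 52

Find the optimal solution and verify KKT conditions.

KKT conditions for min x^2 + y^2 s.t. x + y >= 52:
Stationarity: 2x = mu, 2y = mu
So x = y = mu/2.
Complementary slackness: mu*(x + y - 52) = 0
Primal feasibility: x + y >= 52; dual feasibility: mu >= 0
If mu = 0 then x = y = 0, but 0 + 0 < 52 is infeasible, so the constraint is active.
Constraint active: x + y = 2*(mu/2) = 52 => mu = 52
x = y = 26, f = 1352
Verify: stationarity 2*26 = 52 = mu; primal 26 + 26 = 52 >= 52; dual mu = 52 >= 0; complementary slackness 52*(52 - 52) = 0. All KKT conditions hold.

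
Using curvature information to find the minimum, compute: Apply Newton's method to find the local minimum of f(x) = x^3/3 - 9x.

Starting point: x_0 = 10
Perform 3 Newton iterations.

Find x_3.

f(x) = x^3/3 - 9x
f'(x) = x^2 - 9, f''(x) = 2x
Newton update: x_{n+1} = x_n - (x_n^2 - 9)/(2*x_n)
Step 1: x_0 = 10, f'=91, f''=20, x_1 = 109/20
Step 2: x_1 = 109/20, f'=8281/400, f''=109/10, x_2 = 15481/4360
Step 3: x_2 = 15481/4360, f'=68574961/19009600, f''=15481/2180, x_3 = 410747761/134994320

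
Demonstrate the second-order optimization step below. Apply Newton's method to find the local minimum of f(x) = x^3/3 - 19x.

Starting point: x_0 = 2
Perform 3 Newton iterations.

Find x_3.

f(x) = x^3/3 - 19x
f'(x) = x^2 - 19, f''(x) = 2x
Newton update: x_{n+1} = x_n - (x_n^2 - 19)/(2*x_n)
Step 1: x_0 = 2, f'=-15, f''=4, x_1 = 23/4
Step 2: x_1 = 23/4, f'=225/16, f''=23/2, x_2 = 833/184
Step 3: x_2 = 833/184, f'=50625/33856, f''=833/92, x_3 = 1337153/306544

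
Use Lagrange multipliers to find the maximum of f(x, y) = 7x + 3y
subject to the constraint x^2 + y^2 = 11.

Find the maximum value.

Set up Lagrange conditions: grad f = lambda * grad g
  7 = 2*lambda*x
  3 = 2*lambda*y
From these: x/y = 7/3, so x = 7t, y = 3t for some t.
Substitute into constraint: (7t)^2 + (3t)^2 = 11
  t^2 * 58 = 11
  t = sqrt(11/58)
Maximum = 7*x + 3*y = (7^2 + 3^2)*t = 58 * sqrt(11/58) = sqrt(638)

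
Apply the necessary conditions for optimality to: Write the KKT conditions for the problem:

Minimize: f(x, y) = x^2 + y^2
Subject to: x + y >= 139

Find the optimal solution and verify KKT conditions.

KKT conditions for min x^2 + y^2 s.t. x + y >= 139:
Stationarity: 2x = mu, 2y = mu
So x = y = mu/2.
Complementary slackness: mu*(x + y - 139) = 0
Primal feasibility: x + y >= 139; dual feasibility: mu >= 0
If mu = 0 then x = y = 0, but 0 + 0 < 139 is infeasible, so the constraint is active.
Constraint active: x + y = 2*(mu/2) = 139 => mu = 139
x = y = 139/2, f = 19321/2
Verify: stationarity 2*(139/2) = 139 = mu; primal 139/2 + 139/2 = 139 >= 139; dual mu = 139 >= 0; complementary slackness 139*(139 - 139) = 0. All KKT conditions hold.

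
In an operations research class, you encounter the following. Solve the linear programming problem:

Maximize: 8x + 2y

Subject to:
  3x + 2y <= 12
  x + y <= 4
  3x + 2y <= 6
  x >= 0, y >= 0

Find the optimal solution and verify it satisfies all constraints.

Feasible vertices: (0, 0), (0, 3), (2, 0)
Objective 8x + 2y at each vertex:
  (0, 0): 0
  (0, 3): 6
  (2, 0): 16
Maximum is 16 at (2, 0).
Verify constraints at (x, y) = (2, 0):
  3*2 + 2*0 = 6 <= 12
  1*2 + 1*0 = 2 <= 4
  3*2 + 2*0 = 6 <= 6 (active)
  x = 2 >= 0, y = 0 >= 0. All constraints satisfied.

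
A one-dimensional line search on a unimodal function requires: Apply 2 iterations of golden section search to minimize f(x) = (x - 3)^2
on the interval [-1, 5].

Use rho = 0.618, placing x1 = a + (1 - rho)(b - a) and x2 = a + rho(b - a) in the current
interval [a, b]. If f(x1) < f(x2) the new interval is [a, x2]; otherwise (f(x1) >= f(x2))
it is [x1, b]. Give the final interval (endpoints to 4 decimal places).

Golden section search for min of f(x) = (x - 3)^2 on [-1, 5].
Each step: x1 = a + (1 - rho)(b - a), x2 = a + rho(b - a); if f(x1) < f(x2) keep [a, x2], otherwise keep [x1, b].
Step 1: [-1.0000, 5.0000], x1=1.2920 (f=2.9173), x2=2.7080 (f=0.0853); f(x1) > f(x2) => keep [1.2920, 5.0000]
Step 2: [1.2920, 5.0000], x1=2.7085 (f=0.0850), x2=3.5835 (f=0.3405); f(x1) < f(x2) => keep [1.2920, 3.5835]
Final interval: [1.2920, 3.5835]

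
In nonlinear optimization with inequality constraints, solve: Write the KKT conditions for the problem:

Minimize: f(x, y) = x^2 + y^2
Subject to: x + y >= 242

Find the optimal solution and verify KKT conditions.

KKT conditions for min x^2 + y^2 s.t. x + y >= 242:
Stationarity: 2x = mu, 2y = mu
So x = y = mu/2.
Complementary slackness: mu*(x + y - 242) = 0
Primal feasibility: x + y >= 242; dual feasibility: mu >= 0
If mu = 0 then x = y = 0, but 0 + 0 < 242 is infeasible, so the constraint is active.
Constraint active: x + y = 2*(mu/2) = 242 => mu = 242
x = y = 121, f = 29282
Verify: stationarity 2*121 = 242 = mu; primal 121 + 121 = 242 >= 242; dual mu = 242 >= 0; complementary slackness 242*(242 - 242) = 0. All KKT conditions hold.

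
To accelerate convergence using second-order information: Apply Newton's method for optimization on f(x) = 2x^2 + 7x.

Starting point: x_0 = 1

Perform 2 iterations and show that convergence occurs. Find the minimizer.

f(x) = 2x^2 + 7x, f'(x) = 4x + (7), f''(x) = 4
Step 1: f'(1) = 11, x_1 = 1 - 11/4 = -7/4
Step 2: f'(-7/4) = 0, x_2 = -7/4 (converged)
Newton's method converges in 1 step for quadratics.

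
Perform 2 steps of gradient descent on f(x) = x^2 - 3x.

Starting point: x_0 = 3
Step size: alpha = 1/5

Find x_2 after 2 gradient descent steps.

f(x) = x^2 - 3x, f'(x) = 2x + (-3)
Step 1: f'(3) = 3, x_1 = 3 - 1/5 * 3 = 12/5
Step 2: f'(12/5) = 9/5, x_2 = 12/5 - 1/5 * 9/5 = 51/25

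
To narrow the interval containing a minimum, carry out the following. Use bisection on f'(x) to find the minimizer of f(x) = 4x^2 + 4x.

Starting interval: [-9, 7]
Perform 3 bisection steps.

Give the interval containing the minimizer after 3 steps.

Finding critical point of f(x) = 4x^2 + 4x using bisection on f'(x) = 8x + 4.
f'(x) = 0 when x = -1/2.
Starting interval: [-9, 7]
Step 1: mid = -1, f'(mid) = -4, new interval = [-1, 7]
Step 2: mid = 3, f'(mid) = 28, new interval = [-1, 3]
Step 3: mid = 1, f'(mid) = 12, new interval = [-1, 1]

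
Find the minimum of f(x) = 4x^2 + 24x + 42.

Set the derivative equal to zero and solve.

f(x) = 4x^2 + 24x + 42
f'(x) = 8x + (24) = 0
x = -24/8 = -3
f(-3) = 6
Since f''(x) = 8 > 0, this is a minimum.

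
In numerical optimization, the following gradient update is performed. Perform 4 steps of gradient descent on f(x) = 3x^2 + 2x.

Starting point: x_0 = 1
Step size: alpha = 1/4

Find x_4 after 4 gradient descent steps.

f(x) = 3x^2 + 2x, f'(x) = 6x + (2)
Step 1: f'(1) = 8, x_1 = 1 - 1/4 * 8 = -1
Step 2: f'(-1) = -4, x_2 = -1 - 1/4 * -4 = 0
Step 3: f'(0) = 2, x_3 = 0 - 1/4 * 2 = -1/2
Step 4: f'(-1/2) = -1, x_4 = -1/2 - 1/4 * -1 = -1/4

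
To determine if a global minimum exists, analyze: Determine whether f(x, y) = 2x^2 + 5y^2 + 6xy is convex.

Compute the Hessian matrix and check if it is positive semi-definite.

f(x,y) = 2x^2 + 5y^2 + 6xy
Hessian H = [[4, 6], [6, 10]]
trace(H) = 14, det(H) = 4
Eigenvalues: (14 +/- sqrt(180)) / 2 = 13.71, 0.2918
Since both eigenvalues > 0, f is convex.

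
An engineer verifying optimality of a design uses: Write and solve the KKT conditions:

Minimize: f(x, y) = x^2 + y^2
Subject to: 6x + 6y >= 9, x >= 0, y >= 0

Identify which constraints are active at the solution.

KKT conditions for min x^2 + y^2 s.t. 6x + 6y >= 9, x >= 0, y >= 0:
Stationarity: 2x = mu*6 + mu_x, 2y = mu*6 + mu_y, with mu, mu_x, mu_y >= 0
Complementary slackness: mu*(6x + 6y - 9) = 0, mu_x*x = 0, mu_y*y = 0
(0, 0) is infeasible (6*0 + 6*0 < 9), so if mu = 0 stationarity would force x = mu_x/2 >= 0, y = mu_y/2 >= 0 with mu_x*x = mu_y*y = 0, i.e. x = y = 0: contradiction. Hence mu > 0 and 6x + 6y = 9 is active.
Try x > 0, y > 0 (so mu_x = mu_y = 0): x = 6*mu/2, y = 6*mu/2
Substitute: 6*(6*mu/2) + 6*(6*mu/2) = 9
  mu*72/2 = 9 => mu = 1/4
x* = 3/4 > 0, y* = 3/4 > 0, consistent with mu_x = mu_y = 0.
f is convex and the constraints are linear, so this KKT point is the global minimum.
f* = 9/8
Active constraints: 6x + 6y >= 9 (holds with equality, mu = 1/4 > 0); x >= 0 and y >= 0 are inactive (mu_x = mu_y = 0).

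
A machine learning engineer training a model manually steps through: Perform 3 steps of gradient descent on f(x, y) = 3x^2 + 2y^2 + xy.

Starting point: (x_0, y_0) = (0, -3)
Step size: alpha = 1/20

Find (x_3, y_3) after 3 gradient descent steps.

f(x,y) = 3x^2 + 2y^2 + xy
grad_x = 6x + 1y, grad_y = 4y + 1x
Step 1: grad = (-3, -12), (3/20, -12/5)
Step 2: grad = (-3/2, -189/20), (9/40, -771/400)
Step 3: grad = (-231/400, -1497/200), (2031/8000, -6213/4000)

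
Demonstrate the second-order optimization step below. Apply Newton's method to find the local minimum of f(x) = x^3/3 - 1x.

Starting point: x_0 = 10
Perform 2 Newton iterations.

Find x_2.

f(x) = x^3/3 - 1x
f'(x) = x^2 - 1, f''(x) = 2x
Newton update: x_{n+1} = x_n - (x_n^2 - 1)/(2*x_n)
Step 1: x_0 = 10, f'=99, f''=20, x_1 = 101/20
Step 2: x_1 = 101/20, f'=9801/400, f''=101/10, x_2 = 10601/4040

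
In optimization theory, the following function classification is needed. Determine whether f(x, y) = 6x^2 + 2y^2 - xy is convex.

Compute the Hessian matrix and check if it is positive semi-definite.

f(x,y) = 6x^2 + 2y^2 - xy
Hessian H = [[12, -1], [-1, 4]]
trace(H) = 16, det(H) = 47
Eigenvalues: (16 +/- sqrt(68)) / 2 = 12.12, 3.877
Since both eigenvalues > 0, f is convex.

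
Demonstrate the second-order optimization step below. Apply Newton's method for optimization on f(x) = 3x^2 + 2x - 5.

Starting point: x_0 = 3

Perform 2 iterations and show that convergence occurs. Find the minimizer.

f(x) = 3x^2 + 2x - 5, f'(x) = 6x + (2), f''(x) = 6
Step 1: f'(3) = 20, x_1 = 3 - 20/6 = -1/3
Step 2: f'(-1/3) = 0, x_2 = -1/3 (converged)
Newton's method converges in 1 step for quadratics.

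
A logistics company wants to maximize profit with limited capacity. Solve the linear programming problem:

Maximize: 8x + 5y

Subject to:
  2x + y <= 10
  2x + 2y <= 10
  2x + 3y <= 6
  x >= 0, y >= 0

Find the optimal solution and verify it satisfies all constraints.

Feasible vertices: (0, 0), (0, 2), (3, 0)
Objective 8x + 5y at each vertex:
  (0, 0): 0
  (0, 2): 10
  (3, 0): 24
Maximum is 24 at (3, 0).
Verify constraints at (x, y) = (3, 0):
  2*3 + 1*0 = 6 <= 10
  2*3 + 2*0 = 6 <= 10
  2*3 + 3*0 = 6 <= 6 (active)
  x = 3 >= 0, y = 0 >= 0. All constraints satisfied.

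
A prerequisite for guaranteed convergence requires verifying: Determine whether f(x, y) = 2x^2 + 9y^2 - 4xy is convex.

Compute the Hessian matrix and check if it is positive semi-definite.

f(x,y) = 2x^2 + 9y^2 - 4xy
Hessian H = [[4, -4], [-4, 18]]
trace(H) = 22, det(H) = 56
Eigenvalues: (22 +/- sqrt(260)) / 2 = 19.06, 2.938
Since both eigenvalues > 0, f is convex.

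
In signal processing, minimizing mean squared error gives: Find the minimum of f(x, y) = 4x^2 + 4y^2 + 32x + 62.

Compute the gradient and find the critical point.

f(x,y) = 4x^2 + 4y^2 + 32x + 62
df/dx = 8x + (32) = 0  =>  x = -4
df/dy = 8y + (0) = 0  =>  y = 0
f(-4, 0) = 4*(-4)^2 + 4*(0)^2 + 32*(-4) + 62 = -2
Hessian is diagonal with entries 8, 8 > 0, so this is a minimum.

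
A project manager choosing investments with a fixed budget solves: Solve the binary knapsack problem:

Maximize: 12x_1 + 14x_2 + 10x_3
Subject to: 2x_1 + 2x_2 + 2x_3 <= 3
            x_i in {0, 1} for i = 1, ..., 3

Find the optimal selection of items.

Items: item 1 (v=12, w=2), item 2 (v=14, w=2), item 3 (v=10, w=2)
Capacity: 3
Checking all 8 subsets (w = total weight, v = total value):
  {}: w = 0, v = 0
  {1}: w = 2, v = 12
  {2}: w = 2, v = 14
  {3}: w = 2, v = 10
  {1, 2}: w = 4 > 3, infeasible
  {1, 3}: w = 4 > 3, infeasible
  {2, 3}: w = 4 > 3, infeasible
  {1, 2, 3}: w = 6 > 3, infeasible
Best feasible subset: items [2]
Total weight: 2 <= 3, total value: 14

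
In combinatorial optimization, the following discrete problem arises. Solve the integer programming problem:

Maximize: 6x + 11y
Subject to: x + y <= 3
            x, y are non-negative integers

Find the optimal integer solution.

Objective: 6x + 11y, constraint: x + y <= 3
Coefficient of y is 11 > coefficient of x is 6, so allocate the entire budget to y.
Optimal: x = 0, y = 3, value = 33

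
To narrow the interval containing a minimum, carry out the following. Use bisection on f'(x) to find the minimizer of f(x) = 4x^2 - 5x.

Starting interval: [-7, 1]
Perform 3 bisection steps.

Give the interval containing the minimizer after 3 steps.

Finding critical point of f(x) = 4x^2 - 5x using bisection on f'(x) = 8x + -5.
f'(x) = 0 when x = 5/8.
Starting interval: [-7, 1]
Step 1: mid = -3, f'(mid) = -29, new interval = [-3, 1]
Step 2: mid = -1, f'(mid) = -13, new interval = [-1, 1]
Step 3: mid = 0, f'(mid) = -5, new interval = [0, 1]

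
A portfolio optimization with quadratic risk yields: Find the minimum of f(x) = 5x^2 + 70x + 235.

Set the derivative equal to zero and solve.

f(x) = 5x^2 + 70x + 235
f'(x) = 10x + (70) = 0
x = -70/10 = -7
f(-7) = -10
Since f''(x) = 10 > 0, this is a minimum.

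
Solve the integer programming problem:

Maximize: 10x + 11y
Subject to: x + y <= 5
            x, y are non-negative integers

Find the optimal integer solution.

Objective: 10x + 11y, constraint: x + y <= 5
Coefficient of y is 11 > coefficient of x is 10, so allocate the entire budget to y.
Optimal: x = 0, y = 5, value = 55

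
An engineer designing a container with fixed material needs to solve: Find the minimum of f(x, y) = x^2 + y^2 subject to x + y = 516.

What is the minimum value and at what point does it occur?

Substitute y = 516 - x into f(x,y) = x^2 + y^2:
g(x) = x^2 + (516 - x)^2 = 2x^2 - 1032x + 266256
g'(x) = 4x - 1032 = 0  =>  x = 258
y = 516 - 258 = 258
Minimum value = 258^2 + 258^2 = 133128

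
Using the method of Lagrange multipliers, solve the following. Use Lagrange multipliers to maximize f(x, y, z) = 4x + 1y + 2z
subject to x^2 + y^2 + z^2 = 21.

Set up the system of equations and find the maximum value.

Lagrange conditions: 4 = 2*lambda*x, 1 = 2*lambda*y, 2 = 2*lambda*z
So x:4 = y:1 = z:2, i.e. x = 4t, y = 1t, z = 2t
Constraint: t^2*(4^2 + 1^2 + 2^2) = 21
  t^2 * 21 = 21  =>  t = sqrt(1)
Maximum = 4*4t + 1*1t + 2*2t = 21*sqrt(1) = 21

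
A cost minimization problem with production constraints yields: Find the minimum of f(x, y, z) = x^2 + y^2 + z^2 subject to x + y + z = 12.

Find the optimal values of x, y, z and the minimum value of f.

Using Lagrange multipliers on f = x^2 + y^2 + z^2 with constraint x + y + z = 12:
Conditions: 2*1*x = lambda, 2*1*y = lambda, 2*1*z = lambda
So x = lambda/2, y = lambda/2, z = lambda/2
Substituting into constraint: lambda * (3/2) = 12
lambda = 8
x = 4, y = 4, z = 4
Minimum value = 48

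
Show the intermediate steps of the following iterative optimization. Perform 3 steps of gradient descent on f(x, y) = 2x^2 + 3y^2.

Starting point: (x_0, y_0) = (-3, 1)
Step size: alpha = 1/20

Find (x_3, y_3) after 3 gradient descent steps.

f(x,y) = 2x^2 + 3y^2
grad_x = 4x + 0y, grad_y = 6y + 0x
Step 1: grad = (-12, 6), (-12/5, 7/10)
Step 2: grad = (-48/5, 21/5), (-48/25, 49/100)
Step 3: grad = (-192/25, 147/50), (-192/125, 343/1000)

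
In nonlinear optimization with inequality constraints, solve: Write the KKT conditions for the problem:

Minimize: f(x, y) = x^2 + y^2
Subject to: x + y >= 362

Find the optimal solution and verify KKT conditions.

KKT conditions for min x^2 + y^2 s.t. x + y >= 362:
Stationarity: 2x = mu, 2y = mu
So x = y = mu/2.
Complementary slackness: mu*(x + y - 362) = 0
Primal feasibility: x + y >= 362; dual feasibility: mu >= 0
If mu = 0 then x = y = 0, but 0 + 0 < 362 is infeasible, so the constraint is active.
Constraint active: x + y = 2*(mu/2) = 362 => mu = 362
x = y = 181, f = 65522
Verify: stationarity 2*181 = 362 = mu; primal 181 + 181 = 362 >= 362; dual mu = 362 >= 0; complementary slackness 362*(362 - 362) = 0. All KKT conditions hold.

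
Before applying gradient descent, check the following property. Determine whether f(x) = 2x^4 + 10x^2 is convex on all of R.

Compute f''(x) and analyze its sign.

f(x) = 2x^4 + 10x^2
f'(x) = 8x^3 + 20x
f''(x) = 24x^2 + 20
f''(x) = 24x^2 + 20 >= 20 > 0 for all x
Therefore, f is convex on R.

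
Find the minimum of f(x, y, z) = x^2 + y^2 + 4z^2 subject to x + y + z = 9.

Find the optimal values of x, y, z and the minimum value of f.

Using Lagrange multipliers on f = x^2 + y^2 + 4z^2 with constraint x + y + z = 9:
Conditions: 2*1*x = lambda, 2*1*y = lambda, 2*4*z = lambda
So x = lambda/2, y = lambda/2, z = lambda/8
Substituting into constraint: lambda * (9/8) = 9
lambda = 8
x = 4, y = 4, z = 1
Minimum value = 36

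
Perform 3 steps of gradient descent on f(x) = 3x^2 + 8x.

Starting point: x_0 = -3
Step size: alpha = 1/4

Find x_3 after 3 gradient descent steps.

f(x) = 3x^2 + 8x, f'(x) = 6x + (8)
Step 1: f'(-3) = -10, x_1 = -3 - 1/4 * -10 = -1/2
Step 2: f'(-1/2) = 5, x_2 = -1/2 - 1/4 * 5 = -7/4
Step 3: f'(-7/4) = -5/2, x_3 = -7/4 - 1/4 * -5/2 = -9/8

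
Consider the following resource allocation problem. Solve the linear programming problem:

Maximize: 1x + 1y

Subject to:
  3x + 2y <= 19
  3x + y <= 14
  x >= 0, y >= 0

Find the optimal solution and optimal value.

Feasible vertices: (0, 0), (0, 19/2), (3, 5), (14/3, 0)
Objective 1x + 1y at each:
  (0, 0): 0
  (0, 19/2): 19/2
  (3, 5): 8
  (14/3, 0): 14/3
Maximum is 19/2 at (0, 19/2).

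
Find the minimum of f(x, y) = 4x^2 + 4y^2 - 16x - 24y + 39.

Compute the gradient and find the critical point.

f(x,y) = 4x^2 + 4y^2 - 16x - 24y + 39
df/dx = 8x + (-16) = 0  =>  x = 2
df/dy = 8y + (-24) = 0  =>  y = 3
f(2, 3) = 4*(2)^2 + 4*(3)^2 + -16*(2) + -24*(3) + 39 = -13
Hessian is diagonal with entries 8, 8 > 0, so this is a minimum.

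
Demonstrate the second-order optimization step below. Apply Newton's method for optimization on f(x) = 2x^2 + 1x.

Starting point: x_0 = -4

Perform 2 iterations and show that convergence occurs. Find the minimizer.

f(x) = 2x^2 + 1x, f'(x) = 4x + (1), f''(x) = 4
Step 1: f'(-4) = -15, x_1 = -4 - -15/4 = -1/4
Step 2: f'(-1/4) = 0, x_2 = -1/4 (converged)
Newton's method converges in 1 step for quadratics.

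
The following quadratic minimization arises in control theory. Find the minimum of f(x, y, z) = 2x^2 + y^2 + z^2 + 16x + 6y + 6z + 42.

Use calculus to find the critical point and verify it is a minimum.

f(x,y,z) = 2x^2 + y^2 + z^2 + 16x + 6y + 6z + 42
df/dx = 4x + (16) = 0 => x = -4
df/dy = 2y + (6) = 0 => y = -3
df/dz = 2z + (6) = 0 => z = -3
f(-4,-3,-3) = 2*(-4)^2 + 1*(-3)^2 + 1*(-3)^2 + 16*(-4) + 6*(-3) + 6*(-3) + 42 = -8
Hessian is diagonal with entries 4, 2, 2 > 0, confirmed minimum.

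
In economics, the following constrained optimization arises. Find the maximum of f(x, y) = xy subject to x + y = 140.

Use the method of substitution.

Substitute y = 140 - x into f(x,y) = xy:
g(x) = x(140 - x) = 140x - x^2
g'(x) = 140 - 2x = 0  =>  x = 70
y = 140 - 70 = 70
Maximum value = 70 * 70 = 4900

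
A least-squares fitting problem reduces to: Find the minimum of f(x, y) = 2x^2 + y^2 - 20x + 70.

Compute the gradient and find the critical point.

f(x,y) = 2x^2 + y^2 - 20x + 70
df/dx = 4x + (-20) = 0  =>  x = 5
df/dy = 2y + (0) = 0  =>  y = 0
f(5, 0) = 2*(5)^2 + 1*(0)^2 + -20*(5) + 70 = 20
Hessian is diagonal with entries 4, 2 > 0, so this is a minimum.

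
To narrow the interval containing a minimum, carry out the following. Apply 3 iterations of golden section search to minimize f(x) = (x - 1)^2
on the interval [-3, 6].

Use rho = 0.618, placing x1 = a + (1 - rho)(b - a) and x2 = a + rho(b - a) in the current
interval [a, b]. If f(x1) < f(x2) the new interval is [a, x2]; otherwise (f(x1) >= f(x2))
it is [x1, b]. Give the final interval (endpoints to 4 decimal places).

Golden section search for min of f(x) = (x - 1)^2 on [-3, 6].
Each step: x1 = a + (1 - rho)(b - a), x2 = a + rho(b - a); if f(x1) < f(x2) keep [a, x2], otherwise keep [x1, b].
Step 1: [-3.0000, 6.0000], x1=0.4380 (f=0.3158), x2=2.5620 (f=2.4398); f(x1) < f(x2) => keep [-3.0000, 2.5620]
Step 2: [-3.0000, 2.5620], x1=-0.8753 (f=3.5168), x2=0.4373 (f=0.3166); f(x1) > f(x2) => keep [-0.8753, 2.5620]
Step 3: [-0.8753, 2.5620], x1=0.4377 (f=0.3161), x2=1.2489 (f=0.0620); f(x1) > f(x2) => keep [0.4377, 2.5620]
Final interval: [0.4377, 2.5620]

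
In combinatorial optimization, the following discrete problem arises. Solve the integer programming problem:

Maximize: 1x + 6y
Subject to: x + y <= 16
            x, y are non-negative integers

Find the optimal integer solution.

Objective: 1x + 6y, constraint: x + y <= 16
Coefficient of y is 6 > coefficient of x is 1, so allocate the entire budget to y.
Optimal: x = 0, y = 16, value = 96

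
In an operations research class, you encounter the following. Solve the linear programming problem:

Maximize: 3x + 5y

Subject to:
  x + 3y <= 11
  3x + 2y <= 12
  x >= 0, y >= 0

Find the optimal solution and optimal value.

Feasible vertices: (0, 0), (0, 11/3), (2, 3), (4, 0)
Objective 3x + 5y at each:
  (0, 0): 0
  (0, 11/3): 55/3
  (2, 3): 21
  (4, 0): 12
Maximum is 21 at (2, 3).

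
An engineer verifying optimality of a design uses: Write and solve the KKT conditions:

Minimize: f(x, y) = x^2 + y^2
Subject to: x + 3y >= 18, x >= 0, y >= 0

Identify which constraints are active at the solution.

KKT conditions for min x^2 + y^2 s.t. 1x + 3y >= 18, x >= 0, y >= 0:
Stationarity: 2x = mu*1 + mu_x, 2y = mu*3 + mu_y, with mu, mu_x, mu_y >= 0
Complementary slackness: mu*(x + 3y - 18) = 0, mu_x*x = 0, mu_y*y = 0
(0, 0) is infeasible (1*0 + 3*0 < 18), so if mu = 0 stationarity would force x = mu_x/2 >= 0, y = mu_y/2 >= 0 with mu_x*x = mu_y*y = 0, i.e. x = y = 0: contradiction. Hence mu > 0 and x + 3y = 18 is active.
Try x > 0, y > 0 (so mu_x = mu_y = 0): x = 1*mu/2, y = 3*mu/2
Substitute: 1*(1*mu/2) + 3*(3*mu/2) = 18
  mu*10/2 = 18 => mu = 18/5
x* = 9/5 > 0, y* = 27/5 > 0, consistent with mu_x = mu_y = 0.
f is convex and the constraints are linear, so this KKT point is the global minimum.
f* = 162/5
Active constraints: x + 3y >= 18 (holds with equality, mu = 18/5 > 0); x >= 0 and y >= 0 are inactive (mu_x = mu_y = 0).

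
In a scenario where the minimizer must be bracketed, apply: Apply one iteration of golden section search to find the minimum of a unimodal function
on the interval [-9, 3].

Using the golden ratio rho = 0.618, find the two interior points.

Golden section search on [-9, 3].
Golden ratio rho = 0.618 (approx).
Interior points:
  x_1 = -9 + (1-0.618)*12 = -4.4160
  x_2 = -9 + 0.618*12 = -1.5840
Compare f(x_1) and f(x_2) to determine which subinterval to keep.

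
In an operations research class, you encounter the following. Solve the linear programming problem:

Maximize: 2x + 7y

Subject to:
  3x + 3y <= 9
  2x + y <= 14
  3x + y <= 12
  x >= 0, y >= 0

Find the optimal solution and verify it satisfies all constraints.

Feasible vertices: (0, 0), (0, 3), (3, 0)
Objective 2x + 7y at each vertex:
  (0, 0): 0
  (0, 3): 21
  (3, 0): 6
Maximum is 21 at (0, 3).
Verify constraints at (x, y) = (0, 3):
  3*0 + 3*3 = 9 <= 9 (active)
  2*0 + 1*3 = 3 <= 14
  3*0 + 1*3 = 3 <= 12
  x = 0 >= 0, y = 3 >= 0. All constraints satisfied.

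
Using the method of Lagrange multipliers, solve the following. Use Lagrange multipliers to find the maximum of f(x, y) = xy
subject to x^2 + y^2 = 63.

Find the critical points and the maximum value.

Lagrange conditions: y = 2*lambda*x and x = 2*lambda*y
If x = 0 then y = 0, violating the constraint, so x, y != 0.
Dividing: y/x = x/y => x^2 = y^2 => y = x or y = -x
Constraint: 2x^2 = 63 => x^2 = 63/2 => x = +/-sqrt(63/2)
Critical points: (sqrt(63/2), sqrt(63/2)), (-sqrt(63/2), -sqrt(63/2)), (sqrt(63/2), -sqrt(63/2)), (-sqrt(63/2), sqrt(63/2))
  y = x:  xy = x^2 = 63/2  at (sqrt(63/2), sqrt(63/2)) and (-sqrt(63/2), -sqrt(63/2))
  y = -x: xy = -x^2 = -63/2 at (sqrt(63/2), -sqrt(63/2)) and (-sqrt(63/2), sqrt(63/2))
Maximum xy = 63/2 at (sqrt(63/2), sqrt(63/2)) and (-sqrt(63/2), -sqrt(63/2))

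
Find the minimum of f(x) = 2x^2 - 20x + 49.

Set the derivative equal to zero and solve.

f(x) = 2x^2 - 20x + 49
f'(x) = 4x + (-20) = 0
x = 20/4 = 5
f(5) = -1
Since f''(x) = 4 > 0, this is a minimum.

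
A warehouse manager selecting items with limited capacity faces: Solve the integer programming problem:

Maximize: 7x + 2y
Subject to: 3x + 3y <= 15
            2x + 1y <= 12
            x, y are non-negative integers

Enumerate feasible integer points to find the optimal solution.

Constraint 1: 3x + 3y <= 15
Constraint 2: 2x + 1y <= 12
Feasible x range (need y >= 0): 0 <= x <= min(15/3, 12/2) => x in {0, ..., 5}.
Enumerate feasible integer points row by row (the coefficient of y is 2 > 0, so for each x the largest feasible y gives the best value):
  x = 0: y <= min((15 - 3*0)/3, (12 - 2*0)/1) => y in {0, ..., 5}; best 7*0 + 2*5 = 10
  x = 1: y <= min((15 - 3*1)/3, (12 - 2*1)/1) => y in {0, ..., 4}; best 7*1 + 2*4 = 15
  x = 2: y <= min((15 - 3*2)/3, (12 - 2*2)/1) => y in {0, ..., 3}; best 7*2 + 2*3 = 20
  x = 3: y <= min((15 - 3*3)/3, (12 - 2*3)/1) => y in {0, ..., 2}; best 7*3 + 2*2 = 25
  x = 4: y <= min((15 - 3*4)/3, (12 - 2*4)/1) => y in {0, ..., 1}; best 7*4 + 2*1 = 30
  x = 5: y <= min((15 - 3*5)/3, (12 - 2*5)/1) => y in {0}; best 7*5 + 2*0 = 35
The maximum 7x + 2y = 35 is achieved at x = 5, y = 0.
Check: 3*5 + 3*0 = 15 <= 15 and 2*5 + 1*0 = 10 <= 12.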